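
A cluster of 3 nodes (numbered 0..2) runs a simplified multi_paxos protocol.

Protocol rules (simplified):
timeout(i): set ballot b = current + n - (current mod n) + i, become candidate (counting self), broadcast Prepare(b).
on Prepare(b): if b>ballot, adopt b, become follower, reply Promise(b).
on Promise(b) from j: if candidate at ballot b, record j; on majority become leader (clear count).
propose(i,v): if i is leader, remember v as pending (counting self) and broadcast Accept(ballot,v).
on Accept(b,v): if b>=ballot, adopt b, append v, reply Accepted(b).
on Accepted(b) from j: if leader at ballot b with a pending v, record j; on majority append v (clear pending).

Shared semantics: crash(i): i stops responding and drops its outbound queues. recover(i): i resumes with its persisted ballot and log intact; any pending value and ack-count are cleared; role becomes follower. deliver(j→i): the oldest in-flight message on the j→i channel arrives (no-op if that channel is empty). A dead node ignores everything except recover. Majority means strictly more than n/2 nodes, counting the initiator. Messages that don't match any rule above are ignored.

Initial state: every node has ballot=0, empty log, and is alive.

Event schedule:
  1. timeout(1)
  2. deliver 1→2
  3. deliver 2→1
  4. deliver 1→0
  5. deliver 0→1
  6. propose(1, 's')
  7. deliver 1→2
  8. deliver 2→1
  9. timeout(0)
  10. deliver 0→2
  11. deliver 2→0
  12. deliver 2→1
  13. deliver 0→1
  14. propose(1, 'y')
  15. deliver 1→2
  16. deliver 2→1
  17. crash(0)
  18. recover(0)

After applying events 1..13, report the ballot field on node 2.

6

1. timeout(1):  <1:cand b4 ->
2. deliver 1→2:  <2:foll b4 ->
3. deliver 2→1:  <1:lead b4 ->
4. deliver 1→0:  <0:foll b4 ->
5. deliver 0→1:  nop
6. propose(1,'s'):  nop
7. deliver 1→2:  <2:foll b4 s>
8. deliver 2→1:  <1:lead b4 s>
9. timeout(0):  <0:cand b6 ->
10. deliver 0→2:  <2:foll b6 s>
11. deliver 2→0:  <0:lead b6 ->
12. deliver 2→1:  nop
13. deliver 0→1:  <1:foll b6 s>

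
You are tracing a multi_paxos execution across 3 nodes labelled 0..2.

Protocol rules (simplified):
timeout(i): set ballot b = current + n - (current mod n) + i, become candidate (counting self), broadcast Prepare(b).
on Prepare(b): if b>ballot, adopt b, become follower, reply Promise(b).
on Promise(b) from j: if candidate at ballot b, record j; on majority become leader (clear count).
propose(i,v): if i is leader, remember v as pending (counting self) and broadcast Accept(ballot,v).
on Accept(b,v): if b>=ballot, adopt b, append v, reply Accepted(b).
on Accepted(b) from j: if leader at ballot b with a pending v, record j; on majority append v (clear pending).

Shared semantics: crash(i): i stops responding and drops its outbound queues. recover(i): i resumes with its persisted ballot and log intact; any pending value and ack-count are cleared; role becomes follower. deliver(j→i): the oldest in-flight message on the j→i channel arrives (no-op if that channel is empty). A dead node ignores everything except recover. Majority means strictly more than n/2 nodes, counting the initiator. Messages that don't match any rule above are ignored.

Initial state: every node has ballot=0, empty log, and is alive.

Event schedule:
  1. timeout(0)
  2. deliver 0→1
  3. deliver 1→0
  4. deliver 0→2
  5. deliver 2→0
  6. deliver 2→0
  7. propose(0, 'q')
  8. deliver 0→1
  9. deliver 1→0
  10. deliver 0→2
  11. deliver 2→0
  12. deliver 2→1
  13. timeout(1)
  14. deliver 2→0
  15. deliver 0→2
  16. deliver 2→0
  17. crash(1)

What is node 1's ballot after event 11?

1. timeout(0):  <0:cand b3 ->
2. deliver 0→1:  <1:foll b3 ->
3. deliver 1→0:  <0:lead b3 ->
4. deliver 0→2:  <2:foll b3 ->
5. deliver 2→0:  nop
6. deliver 2→0:  nop
7. propose(0,'q'):  nop
8. deliver 0→1:  <1:foll b3 q>
9. deliver 1→0:  <0:lead b3 q>
10. deliver 0→2:  <2:foll b3 q>
11. deliver 2→0:  nop

3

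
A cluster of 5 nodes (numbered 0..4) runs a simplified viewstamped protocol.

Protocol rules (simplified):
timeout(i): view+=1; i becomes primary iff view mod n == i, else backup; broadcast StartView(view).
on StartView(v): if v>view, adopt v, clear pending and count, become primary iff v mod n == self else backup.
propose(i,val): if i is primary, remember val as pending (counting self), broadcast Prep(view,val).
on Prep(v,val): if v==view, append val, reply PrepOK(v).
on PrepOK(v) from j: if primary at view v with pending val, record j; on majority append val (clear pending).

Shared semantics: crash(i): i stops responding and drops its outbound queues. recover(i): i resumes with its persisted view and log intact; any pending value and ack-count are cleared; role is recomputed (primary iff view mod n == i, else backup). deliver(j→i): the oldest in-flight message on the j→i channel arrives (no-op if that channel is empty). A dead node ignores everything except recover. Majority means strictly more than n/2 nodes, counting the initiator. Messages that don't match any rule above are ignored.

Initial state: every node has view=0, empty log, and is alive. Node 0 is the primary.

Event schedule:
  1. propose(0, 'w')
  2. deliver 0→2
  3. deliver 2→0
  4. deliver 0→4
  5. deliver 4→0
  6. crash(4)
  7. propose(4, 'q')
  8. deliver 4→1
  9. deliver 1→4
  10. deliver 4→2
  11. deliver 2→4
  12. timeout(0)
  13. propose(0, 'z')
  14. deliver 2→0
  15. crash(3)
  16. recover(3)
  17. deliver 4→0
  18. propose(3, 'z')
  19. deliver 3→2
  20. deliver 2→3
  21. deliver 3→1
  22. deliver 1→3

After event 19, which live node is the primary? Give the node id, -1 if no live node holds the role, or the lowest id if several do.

e1 propose(0,'w'): ·
e2 deliver 0→2: 2[back,v=0,w]
e3 deliver 2→0: ·
e4 deliver 0→4: 4[back,v=0,w]
e5 deliver 4→0: 0[prim,v=0,w]
e6 crash(4): 4[✗back,v=0,w]
e7 propose(4,'q'): ·
e8 deliver 4→1: ·
e9 deliver 1→4: ·
e10 deliver 4→2: ·
e11 deliver 2→4: ·
e12 timeout(0): 0[back,v=1,w]
e13 propose(0,'z'): ·
e14 deliver 2→0: ·
e15 crash(3): 3[✗back,v=0,-]
e16 recover(3): 3[back,v=0,-]
e17 deliver 4→0: ·
e18 propose(3,'z'): ·
e19 deliver 3→2: ·

-1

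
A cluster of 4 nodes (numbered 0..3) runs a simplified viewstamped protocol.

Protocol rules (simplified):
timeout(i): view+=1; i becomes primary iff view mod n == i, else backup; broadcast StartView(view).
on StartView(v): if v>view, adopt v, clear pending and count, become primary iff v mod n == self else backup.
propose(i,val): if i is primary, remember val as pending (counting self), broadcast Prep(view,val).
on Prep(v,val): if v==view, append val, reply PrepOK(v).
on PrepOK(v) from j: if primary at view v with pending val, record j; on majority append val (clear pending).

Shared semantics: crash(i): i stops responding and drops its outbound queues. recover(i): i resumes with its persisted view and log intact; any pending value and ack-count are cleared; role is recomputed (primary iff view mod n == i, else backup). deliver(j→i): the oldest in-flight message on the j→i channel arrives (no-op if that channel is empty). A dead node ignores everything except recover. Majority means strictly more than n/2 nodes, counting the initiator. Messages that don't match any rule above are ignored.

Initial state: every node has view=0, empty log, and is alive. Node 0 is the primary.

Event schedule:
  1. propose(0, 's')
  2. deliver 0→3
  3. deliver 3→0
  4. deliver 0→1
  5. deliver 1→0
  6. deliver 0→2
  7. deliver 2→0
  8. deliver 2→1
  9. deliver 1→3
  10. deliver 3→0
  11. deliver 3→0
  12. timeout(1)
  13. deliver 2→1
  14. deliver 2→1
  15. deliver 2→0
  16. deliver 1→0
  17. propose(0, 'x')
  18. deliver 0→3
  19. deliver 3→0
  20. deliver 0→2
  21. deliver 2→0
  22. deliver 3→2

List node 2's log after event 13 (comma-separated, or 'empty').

s

1. propose(0,'s'):  nop
2. deliver 0→3:  <3:back v0 s>
3. deliver 3→0:  nop
4. deliver 0→1:  <1:back v0 s>
5. deliver 1→0:  <0:prim v0 s>
6. deliver 0→2:  <2:back v0 s>
7. deliver 2→0:  nop
8. deliver 2→1:  nop
9. deliver 1→3:  nop
10. deliver 3→0:  nop
11. deliver 3→0:  nop
12. timeout(1):  <1:prim v1 s>
13. deliver 2→1:  nop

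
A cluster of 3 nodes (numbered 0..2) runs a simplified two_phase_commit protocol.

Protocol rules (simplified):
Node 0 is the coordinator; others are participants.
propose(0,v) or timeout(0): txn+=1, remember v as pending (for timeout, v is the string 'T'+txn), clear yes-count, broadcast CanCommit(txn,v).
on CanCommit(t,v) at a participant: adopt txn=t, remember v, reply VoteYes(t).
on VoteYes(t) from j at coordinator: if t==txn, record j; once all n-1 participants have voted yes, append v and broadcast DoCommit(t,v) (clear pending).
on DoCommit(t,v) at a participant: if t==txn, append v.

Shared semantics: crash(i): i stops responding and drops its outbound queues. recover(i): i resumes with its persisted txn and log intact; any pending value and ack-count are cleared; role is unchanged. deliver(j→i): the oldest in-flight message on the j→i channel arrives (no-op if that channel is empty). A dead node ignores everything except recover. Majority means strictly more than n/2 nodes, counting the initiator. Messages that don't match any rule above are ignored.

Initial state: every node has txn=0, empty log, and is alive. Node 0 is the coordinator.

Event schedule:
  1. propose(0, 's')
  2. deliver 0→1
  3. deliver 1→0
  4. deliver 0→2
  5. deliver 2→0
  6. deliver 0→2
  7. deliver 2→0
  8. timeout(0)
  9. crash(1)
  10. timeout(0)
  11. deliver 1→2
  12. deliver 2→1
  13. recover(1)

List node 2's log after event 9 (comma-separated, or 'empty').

step 1 propose(0,'s'): 0={coor,t=1,log=-}
step 2 deliver 0→1: 1={part,t=1,log=-}
step 3 deliver 1→0: —
step 4 deliver 0→2: 2={part,t=1,log=-}
step 5 deliver 2→0: 0={coor,t=1,log=s}
step 6 deliver 0→2: 2={part,t=1,log=s}
step 7 deliver 2→0: —
step 8 timeout(0): 0={coor,t=2,log=s}
step 9 crash(1): 1={✗part,t=1,log=-}

s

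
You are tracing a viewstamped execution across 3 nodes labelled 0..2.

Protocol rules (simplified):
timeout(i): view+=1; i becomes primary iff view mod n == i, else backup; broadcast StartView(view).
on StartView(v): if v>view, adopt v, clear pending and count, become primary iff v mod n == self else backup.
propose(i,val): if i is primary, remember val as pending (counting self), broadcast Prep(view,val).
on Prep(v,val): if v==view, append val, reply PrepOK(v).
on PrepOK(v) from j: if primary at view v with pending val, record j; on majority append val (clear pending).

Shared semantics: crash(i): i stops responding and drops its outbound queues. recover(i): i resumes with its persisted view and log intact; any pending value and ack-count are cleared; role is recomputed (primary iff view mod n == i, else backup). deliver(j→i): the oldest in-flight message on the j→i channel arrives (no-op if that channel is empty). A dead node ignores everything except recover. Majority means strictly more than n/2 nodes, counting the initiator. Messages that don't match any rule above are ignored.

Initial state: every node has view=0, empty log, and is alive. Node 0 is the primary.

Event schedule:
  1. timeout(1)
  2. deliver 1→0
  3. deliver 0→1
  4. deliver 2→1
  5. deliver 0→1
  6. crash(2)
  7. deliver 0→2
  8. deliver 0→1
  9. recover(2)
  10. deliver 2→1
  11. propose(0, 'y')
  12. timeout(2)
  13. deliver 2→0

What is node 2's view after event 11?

e1 timeout(1): 1[prim,v=1,-]
e2 deliver 1→0: 0[back,v=1,-]
e3 deliver 0→1: ·
e4 deliver 2→1: ·
e5 deliver 0→1: ·
e6 crash(2): 2[✗back,v=0,-]
e7 deliver 0→2: ·
e8 deliver 0→1: ·
e9 recover(2): 2[back,v=0,-]
e10 deliver 2→1: ·
e11 propose(0,'y'): ·

0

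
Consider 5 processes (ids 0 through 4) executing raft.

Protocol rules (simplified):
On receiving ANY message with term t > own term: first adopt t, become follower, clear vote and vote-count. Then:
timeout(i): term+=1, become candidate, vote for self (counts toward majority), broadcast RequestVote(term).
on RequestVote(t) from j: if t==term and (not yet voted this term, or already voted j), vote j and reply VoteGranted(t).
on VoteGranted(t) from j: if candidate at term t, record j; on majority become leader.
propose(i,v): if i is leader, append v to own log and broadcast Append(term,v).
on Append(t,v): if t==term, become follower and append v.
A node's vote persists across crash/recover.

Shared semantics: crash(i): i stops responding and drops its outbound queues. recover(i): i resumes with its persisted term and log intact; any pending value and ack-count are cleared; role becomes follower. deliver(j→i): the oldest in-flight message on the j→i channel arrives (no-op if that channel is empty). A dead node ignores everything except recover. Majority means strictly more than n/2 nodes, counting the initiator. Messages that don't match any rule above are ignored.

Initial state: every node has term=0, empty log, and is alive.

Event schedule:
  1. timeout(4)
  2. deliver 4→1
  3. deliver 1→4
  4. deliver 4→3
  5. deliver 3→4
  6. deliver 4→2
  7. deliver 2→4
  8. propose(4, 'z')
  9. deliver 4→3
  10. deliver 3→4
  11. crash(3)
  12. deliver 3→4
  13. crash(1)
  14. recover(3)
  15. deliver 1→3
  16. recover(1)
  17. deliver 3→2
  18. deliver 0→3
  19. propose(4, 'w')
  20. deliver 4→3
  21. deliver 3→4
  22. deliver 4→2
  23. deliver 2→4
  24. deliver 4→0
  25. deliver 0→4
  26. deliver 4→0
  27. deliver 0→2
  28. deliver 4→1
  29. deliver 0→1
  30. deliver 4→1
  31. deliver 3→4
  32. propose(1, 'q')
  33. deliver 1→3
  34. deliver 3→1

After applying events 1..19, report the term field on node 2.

step 1 timeout(4): 4={cand,t=1,log=-}
step 2 deliver 4→1: 1={foll,t=1,log=-}
step 3 deliver 1→4: —
step 4 deliver 4→3: 3={foll,t=1,log=-}
step 5 deliver 3→4: 4={lead,t=1,log=-}
step 6 deliver 4→2: 2={foll,t=1,log=-}
step 7 deliver 2→4: —
step 8 propose(4,'z'): 4={lead,t=1,log=z}
step 9 deliver 4→3: 3={foll,t=1,log=z}
step 10 deliver 3→4: —
step 11 crash(3): 3={✗foll,t=1,log=z}
step 12 deliver 3→4: —
step 13 crash(1): 1={✗foll,t=1,log=-}
step 14 recover(3): 3={foll,t=1,log=z}
step 15 deliver 1→3: —
step 16 recover(1): 1={foll,t=1,log=-}
step 17 deliver 3→2: —
step 18 deliver 0→3: —
step 19 propose(4,'w'): 4={lead,t=1,log=z,w}

1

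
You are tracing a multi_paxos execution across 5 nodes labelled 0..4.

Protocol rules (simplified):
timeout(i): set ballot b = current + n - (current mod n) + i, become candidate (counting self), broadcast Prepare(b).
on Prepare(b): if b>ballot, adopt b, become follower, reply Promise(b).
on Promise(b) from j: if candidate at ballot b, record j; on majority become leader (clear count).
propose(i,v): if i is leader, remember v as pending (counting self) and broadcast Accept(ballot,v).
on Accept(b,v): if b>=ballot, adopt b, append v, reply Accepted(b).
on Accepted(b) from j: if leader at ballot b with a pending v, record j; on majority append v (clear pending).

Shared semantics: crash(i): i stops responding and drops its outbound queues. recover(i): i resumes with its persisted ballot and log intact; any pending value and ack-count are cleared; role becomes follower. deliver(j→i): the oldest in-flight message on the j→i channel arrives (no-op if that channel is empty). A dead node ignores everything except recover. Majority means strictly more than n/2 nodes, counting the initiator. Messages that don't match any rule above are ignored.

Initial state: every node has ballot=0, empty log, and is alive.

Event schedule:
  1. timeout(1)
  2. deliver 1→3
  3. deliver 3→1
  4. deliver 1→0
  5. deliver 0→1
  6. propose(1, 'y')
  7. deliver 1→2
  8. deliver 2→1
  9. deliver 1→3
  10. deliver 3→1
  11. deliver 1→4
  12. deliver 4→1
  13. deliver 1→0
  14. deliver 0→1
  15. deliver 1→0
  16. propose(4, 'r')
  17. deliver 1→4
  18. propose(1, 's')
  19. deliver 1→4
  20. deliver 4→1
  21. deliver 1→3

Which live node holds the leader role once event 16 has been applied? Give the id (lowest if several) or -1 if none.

step 1 timeout(1): 1={cand,b=6,log=-}
step 2 deliver 1→3: 3={foll,b=6,log=-}
step 3 deliver 3→1: —
step 4 deliver 1→0: 0={foll,b=6,log=-}
step 5 deliver 0→1: 1={lead,b=6,log=-}
step 6 propose(1,'y'): —
step 7 deliver 1→2: 2={foll,b=6,log=-}
step 8 deliver 2→1: —
step 9 deliver 1→3: 3={foll,b=6,log=y}
step 10 deliver 3→1: —
step 11 deliver 1→4: 4={foll,b=6,log=-}
step 12 deliver 4→1: —
step 13 deliver 1→0: 0={foll,b=6,log=y}
step 14 deliver 0→1: 1={lead,b=6,log=y}
step 15 deliver 1→0: —
step 16 propose(4,'r'): —

1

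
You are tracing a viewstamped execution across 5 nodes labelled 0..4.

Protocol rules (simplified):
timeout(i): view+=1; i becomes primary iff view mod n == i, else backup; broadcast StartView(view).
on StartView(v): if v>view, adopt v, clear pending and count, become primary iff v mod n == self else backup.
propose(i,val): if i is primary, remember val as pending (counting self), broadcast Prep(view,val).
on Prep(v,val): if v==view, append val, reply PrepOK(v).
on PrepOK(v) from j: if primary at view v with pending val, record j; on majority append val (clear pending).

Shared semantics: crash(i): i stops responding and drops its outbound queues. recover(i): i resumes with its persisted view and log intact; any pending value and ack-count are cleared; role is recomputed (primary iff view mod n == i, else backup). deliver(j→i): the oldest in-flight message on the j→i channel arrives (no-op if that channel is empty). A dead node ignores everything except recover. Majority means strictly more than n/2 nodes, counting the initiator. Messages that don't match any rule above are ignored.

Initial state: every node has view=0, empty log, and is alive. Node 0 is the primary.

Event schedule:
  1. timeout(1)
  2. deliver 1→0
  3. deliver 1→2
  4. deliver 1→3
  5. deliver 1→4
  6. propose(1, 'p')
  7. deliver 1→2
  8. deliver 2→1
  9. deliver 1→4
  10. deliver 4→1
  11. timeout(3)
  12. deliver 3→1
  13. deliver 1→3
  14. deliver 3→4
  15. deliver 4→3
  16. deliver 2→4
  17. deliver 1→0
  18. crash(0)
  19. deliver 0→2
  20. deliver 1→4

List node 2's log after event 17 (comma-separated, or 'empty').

step 1 timeout(1): 1={prim,v=1,log=-}
step 2 deliver 1→0: 0={back,v=1,log=-}
step 3 deliver 1→2: 2={back,v=1,log=-}
step 4 deliver 1→3: 3={back,v=1,log=-}
step 5 deliver 1→4: 4={back,v=1,log=-}
step 6 propose(1,'p'): —
step 7 deliver 1→2: 2={back,v=1,log=p}
step 8 deliver 2→1: —
step 9 deliver 1→4: 4={back,v=1,log=p}
step 10 deliver 4→1: 1={prim,v=1,log=p}
step 11 timeout(3): 3={back,v=2,log=-}
step 12 deliver 3→1: 1={back,v=2,log=p}
step 13 deliver 1→3: —
step 14 deliver 3→4: 4={back,v=2,log=p}
step 15 deliver 4→3: —
step 16 deliver 2→4: —
step 17 deliver 1→0: 0={back,v=1,log=p}

p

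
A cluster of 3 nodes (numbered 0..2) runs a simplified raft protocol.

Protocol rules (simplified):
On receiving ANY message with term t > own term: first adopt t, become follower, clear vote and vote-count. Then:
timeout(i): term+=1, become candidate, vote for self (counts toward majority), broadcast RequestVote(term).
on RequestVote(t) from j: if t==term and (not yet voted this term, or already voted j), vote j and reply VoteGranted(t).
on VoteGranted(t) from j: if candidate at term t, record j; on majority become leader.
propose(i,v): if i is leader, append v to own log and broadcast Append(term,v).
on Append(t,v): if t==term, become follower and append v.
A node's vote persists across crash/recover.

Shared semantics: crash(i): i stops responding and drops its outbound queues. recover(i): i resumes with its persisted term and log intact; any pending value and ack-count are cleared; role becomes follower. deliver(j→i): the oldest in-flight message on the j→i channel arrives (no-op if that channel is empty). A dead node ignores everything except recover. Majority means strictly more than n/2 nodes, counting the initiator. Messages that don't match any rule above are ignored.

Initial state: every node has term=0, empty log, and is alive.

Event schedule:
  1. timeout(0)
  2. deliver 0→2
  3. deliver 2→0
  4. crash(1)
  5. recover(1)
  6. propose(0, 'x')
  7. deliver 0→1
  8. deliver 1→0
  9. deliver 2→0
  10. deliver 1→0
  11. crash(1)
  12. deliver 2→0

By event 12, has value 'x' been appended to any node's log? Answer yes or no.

yes

[1] timeout(0) → N0(cand t1 [-])
[2] deliver 0→2 → N2(foll t1 [-])
[3] deliver 2→0 → N0(lead t1 [-])
[4] crash(1) → N1(✗foll t0 [-])
[5] recover(1) → N1(foll t0 [-])
[6] propose(0,'x') → N0(lead t1 [x])
[7] deliver 0→1 → N1(foll t1 [-])
[8] deliver 1→0 → ∅
[9] deliver 2→0 → ∅
[10] deliver 1→0 → ∅
[11] crash(1) → N1(✗foll t1 [-])
[12] deliver 2→0 → ∅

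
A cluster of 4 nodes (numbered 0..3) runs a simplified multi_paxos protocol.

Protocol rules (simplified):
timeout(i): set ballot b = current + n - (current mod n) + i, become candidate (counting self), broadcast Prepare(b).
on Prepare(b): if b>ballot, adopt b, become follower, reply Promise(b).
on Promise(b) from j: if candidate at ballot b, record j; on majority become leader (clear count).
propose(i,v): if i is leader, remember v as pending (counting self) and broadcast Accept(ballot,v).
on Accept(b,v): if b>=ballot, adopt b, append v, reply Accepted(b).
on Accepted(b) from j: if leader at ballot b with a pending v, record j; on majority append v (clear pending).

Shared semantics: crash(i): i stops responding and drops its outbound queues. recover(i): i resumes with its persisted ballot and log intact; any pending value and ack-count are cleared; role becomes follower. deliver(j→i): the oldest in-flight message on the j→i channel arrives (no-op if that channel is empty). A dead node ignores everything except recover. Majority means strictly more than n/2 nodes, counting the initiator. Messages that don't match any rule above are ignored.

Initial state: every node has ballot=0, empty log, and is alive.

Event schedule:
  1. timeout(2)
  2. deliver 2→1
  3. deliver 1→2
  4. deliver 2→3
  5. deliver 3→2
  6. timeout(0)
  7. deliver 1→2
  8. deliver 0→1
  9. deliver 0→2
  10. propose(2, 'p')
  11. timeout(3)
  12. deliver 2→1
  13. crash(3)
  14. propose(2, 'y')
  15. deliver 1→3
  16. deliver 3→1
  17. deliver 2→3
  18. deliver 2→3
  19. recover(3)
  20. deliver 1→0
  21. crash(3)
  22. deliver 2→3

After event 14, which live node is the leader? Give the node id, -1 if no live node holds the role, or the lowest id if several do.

2

[1] timeout(2) → N2(cand b6 [-])
[2] deliver 2→1 → N1(foll b6 [-])
[3] deliver 1→2 → ∅
[4] deliver 2→3 → N3(foll b6 [-])
[5] deliver 3→2 → N2(lead b6 [-])
[6] timeout(0) → N0(cand b4 [-])
[7] deliver 1→2 → ∅
[8] deliver 0→1 → ∅
[9] deliver 0→2 → ∅
[10] propose(2,'p') → ∅
[11] timeout(3) → N3(cand b11 [-])
[12] deliver 2→1 → N1(foll b6 [p])
[13] crash(3) → N3(✗cand b11 [-])
[14] propose(2,'y') → ∅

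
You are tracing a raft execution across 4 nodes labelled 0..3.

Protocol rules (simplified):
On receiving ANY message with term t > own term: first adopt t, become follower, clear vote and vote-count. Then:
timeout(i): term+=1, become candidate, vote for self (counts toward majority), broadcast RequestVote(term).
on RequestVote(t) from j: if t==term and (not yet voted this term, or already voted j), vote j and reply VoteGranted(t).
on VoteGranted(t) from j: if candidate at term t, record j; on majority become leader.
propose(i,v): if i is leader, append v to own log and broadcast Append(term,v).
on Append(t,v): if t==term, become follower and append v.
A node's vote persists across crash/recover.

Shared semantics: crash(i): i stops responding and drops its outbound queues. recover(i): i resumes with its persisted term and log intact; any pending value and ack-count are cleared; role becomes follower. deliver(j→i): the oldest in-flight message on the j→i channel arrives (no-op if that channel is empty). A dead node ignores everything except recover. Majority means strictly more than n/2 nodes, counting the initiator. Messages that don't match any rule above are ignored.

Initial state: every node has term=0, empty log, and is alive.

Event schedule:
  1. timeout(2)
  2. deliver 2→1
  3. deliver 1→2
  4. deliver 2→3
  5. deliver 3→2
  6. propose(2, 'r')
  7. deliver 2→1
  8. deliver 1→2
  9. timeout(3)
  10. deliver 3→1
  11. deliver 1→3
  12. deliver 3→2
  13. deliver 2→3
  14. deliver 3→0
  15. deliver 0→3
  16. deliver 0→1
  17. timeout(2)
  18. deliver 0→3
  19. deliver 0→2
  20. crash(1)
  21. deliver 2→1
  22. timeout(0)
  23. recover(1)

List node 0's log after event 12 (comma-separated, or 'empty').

e1 timeout(2): 2[cand,t=1,-]
e2 deliver 2→1: 1[foll,t=1,-]
e3 deliver 1→2: ·
e4 deliver 2→3: 3[foll,t=1,-]
e5 deliver 3→2: 2[lead,t=1,-]
e6 propose(2,'r'): 2[lead,t=1,r]
e7 deliver 2→1: 1[foll,t=1,r]
e8 deliver 1→2: ·
e9 timeout(3): 3[cand,t=2,-]
e10 deliver 3→1: 1[foll,t=2,r]
e11 deliver 1→3: ·
e12 deliver 3→2: 2[foll,t=2,r]

empty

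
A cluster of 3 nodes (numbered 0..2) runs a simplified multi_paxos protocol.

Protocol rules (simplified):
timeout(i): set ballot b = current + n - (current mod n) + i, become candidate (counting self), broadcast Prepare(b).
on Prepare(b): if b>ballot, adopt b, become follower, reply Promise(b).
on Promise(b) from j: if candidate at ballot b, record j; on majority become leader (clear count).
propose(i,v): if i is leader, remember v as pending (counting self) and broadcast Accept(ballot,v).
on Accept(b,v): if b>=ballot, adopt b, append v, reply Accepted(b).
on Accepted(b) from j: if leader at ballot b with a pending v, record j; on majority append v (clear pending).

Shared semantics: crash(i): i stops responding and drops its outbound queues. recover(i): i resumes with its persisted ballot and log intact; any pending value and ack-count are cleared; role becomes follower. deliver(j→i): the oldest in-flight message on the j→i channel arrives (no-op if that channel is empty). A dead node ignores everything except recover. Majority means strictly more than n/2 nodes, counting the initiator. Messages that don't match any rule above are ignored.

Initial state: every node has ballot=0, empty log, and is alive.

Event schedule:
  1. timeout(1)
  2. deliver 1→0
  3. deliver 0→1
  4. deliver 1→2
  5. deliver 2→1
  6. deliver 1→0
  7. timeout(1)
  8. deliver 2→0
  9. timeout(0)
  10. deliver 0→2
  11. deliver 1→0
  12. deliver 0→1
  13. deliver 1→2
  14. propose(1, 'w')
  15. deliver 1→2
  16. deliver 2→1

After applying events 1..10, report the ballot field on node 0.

6

step 1 timeout(1): 1={cand,b=4,log=-}
step 2 deliver 1→0: 0={foll,b=4,log=-}
step 3 deliver 0→1: 1={lead,b=4,log=-}
step 4 deliver 1→2: 2={foll,b=4,log=-}
step 5 deliver 2→1: —
step 6 deliver 1→0: —
step 7 timeout(1): 1={cand,b=7,log=-}
step 8 deliver 2→0: —
step 9 timeout(0): 0={cand,b=6,log=-}
step 10 deliver 0→2: 2={foll,b=6,log=-}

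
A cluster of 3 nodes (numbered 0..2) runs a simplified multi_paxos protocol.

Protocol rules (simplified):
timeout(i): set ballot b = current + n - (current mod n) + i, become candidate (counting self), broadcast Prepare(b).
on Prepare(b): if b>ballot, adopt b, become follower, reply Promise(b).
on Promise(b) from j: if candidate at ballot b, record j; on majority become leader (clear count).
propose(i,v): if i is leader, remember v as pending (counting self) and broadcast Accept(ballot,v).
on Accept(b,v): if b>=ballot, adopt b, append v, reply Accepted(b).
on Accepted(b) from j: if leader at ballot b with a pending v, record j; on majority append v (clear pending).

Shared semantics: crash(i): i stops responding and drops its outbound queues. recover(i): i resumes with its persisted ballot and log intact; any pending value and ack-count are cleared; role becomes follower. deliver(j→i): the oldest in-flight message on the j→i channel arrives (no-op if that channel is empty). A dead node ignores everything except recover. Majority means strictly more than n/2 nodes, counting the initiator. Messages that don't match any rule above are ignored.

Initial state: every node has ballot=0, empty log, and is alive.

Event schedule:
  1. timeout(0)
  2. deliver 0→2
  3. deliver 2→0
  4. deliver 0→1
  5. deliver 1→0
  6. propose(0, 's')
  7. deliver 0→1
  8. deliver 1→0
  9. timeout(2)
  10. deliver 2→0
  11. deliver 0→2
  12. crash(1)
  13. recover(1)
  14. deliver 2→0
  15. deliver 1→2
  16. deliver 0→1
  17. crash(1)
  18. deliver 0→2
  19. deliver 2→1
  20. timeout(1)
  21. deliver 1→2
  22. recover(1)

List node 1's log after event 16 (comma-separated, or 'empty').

s

step 1 timeout(0): 0={cand,b=3,log=-}
step 2 deliver 0→2: 2={foll,b=3,log=-}
step 3 deliver 2→0: 0={lead,b=3,log=-}
step 4 deliver 0→1: 1={foll,b=3,log=-}
step 5 deliver 1→0: —
step 6 propose(0,'s'): —
step 7 deliver 0→1: 1={foll,b=3,log=s}
step 8 deliver 1→0: 0={lead,b=3,log=s}
step 9 timeout(2): 2={cand,b=8,log=-}
step 10 deliver 2→0: 0={foll,b=8,log=s}
step 11 deliver 0→2: —
step 12 crash(1): 1={✗foll,b=3,log=s}
step 13 recover(1): 1={foll,b=3,log=s}
step 14 deliver 2→0: —
step 15 deliver 1→2: —
step 16 deliver 0→1: —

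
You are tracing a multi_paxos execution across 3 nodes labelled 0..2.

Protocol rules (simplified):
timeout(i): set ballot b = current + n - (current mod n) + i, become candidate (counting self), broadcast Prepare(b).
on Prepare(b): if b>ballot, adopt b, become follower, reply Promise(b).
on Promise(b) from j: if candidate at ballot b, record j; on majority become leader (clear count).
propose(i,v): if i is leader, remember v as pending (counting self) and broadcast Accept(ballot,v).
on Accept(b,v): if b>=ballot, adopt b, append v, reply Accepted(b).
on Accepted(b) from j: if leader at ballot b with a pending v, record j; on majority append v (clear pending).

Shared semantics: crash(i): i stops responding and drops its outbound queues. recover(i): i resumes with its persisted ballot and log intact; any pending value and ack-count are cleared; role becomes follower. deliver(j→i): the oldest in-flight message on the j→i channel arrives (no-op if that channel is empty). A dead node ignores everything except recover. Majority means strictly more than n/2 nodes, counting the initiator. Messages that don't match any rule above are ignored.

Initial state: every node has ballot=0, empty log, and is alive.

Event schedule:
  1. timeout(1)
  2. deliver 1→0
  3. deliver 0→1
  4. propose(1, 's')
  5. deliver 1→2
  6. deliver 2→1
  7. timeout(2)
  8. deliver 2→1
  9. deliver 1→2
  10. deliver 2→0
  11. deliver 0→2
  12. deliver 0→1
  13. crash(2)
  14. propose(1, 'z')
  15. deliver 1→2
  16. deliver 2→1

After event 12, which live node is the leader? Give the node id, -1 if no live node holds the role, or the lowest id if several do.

1. timeout(1):  <1:cand b4 ->
2. deliver 1→0:  <0:foll b4 ->
3. deliver 0→1:  <1:lead b4 ->
4. propose(1,'s'):  nop
5. deliver 1→2:  <2:foll b4 ->
6. deliver 2→1:  nop
7. timeout(2):  <2:cand b8 ->
8. deliver 2→1:  <1:foll b8 ->
9. deliver 1→2:  nop
10. deliver 2→0:  <0:foll b8 ->
11. deliver 0→2:  <2:lead b8 ->
12. deliver 0→1:  nop

2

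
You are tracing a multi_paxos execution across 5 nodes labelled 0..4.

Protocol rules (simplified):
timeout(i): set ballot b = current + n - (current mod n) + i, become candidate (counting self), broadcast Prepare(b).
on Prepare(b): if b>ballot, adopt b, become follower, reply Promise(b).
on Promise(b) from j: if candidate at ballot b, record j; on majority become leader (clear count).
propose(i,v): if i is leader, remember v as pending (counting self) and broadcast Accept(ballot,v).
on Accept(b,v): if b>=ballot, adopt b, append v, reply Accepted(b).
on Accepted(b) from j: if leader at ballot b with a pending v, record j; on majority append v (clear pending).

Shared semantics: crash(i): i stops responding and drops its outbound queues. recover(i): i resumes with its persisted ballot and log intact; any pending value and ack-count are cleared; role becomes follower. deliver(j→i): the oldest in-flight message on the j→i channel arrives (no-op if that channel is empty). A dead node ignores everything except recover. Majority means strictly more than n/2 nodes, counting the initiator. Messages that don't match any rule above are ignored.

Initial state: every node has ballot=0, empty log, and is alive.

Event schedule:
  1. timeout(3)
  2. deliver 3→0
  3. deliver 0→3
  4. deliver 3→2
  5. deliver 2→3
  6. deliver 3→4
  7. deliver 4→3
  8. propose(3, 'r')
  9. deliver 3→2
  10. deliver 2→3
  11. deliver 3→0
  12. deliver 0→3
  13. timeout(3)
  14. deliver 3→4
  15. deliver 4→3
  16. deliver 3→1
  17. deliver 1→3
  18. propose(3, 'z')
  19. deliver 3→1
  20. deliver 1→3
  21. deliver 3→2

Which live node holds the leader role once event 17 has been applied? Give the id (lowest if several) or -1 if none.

-1

1. timeout(3):  <3:cand b8 ->
2. deliver 3→0:  <0:foll b8 ->
3. deliver 0→3:  nop
4. deliver 3→2:  <2:foll b8 ->
5. deliver 2→3:  <3:lead b8 ->
6. deliver 3→4:  <4:foll b8 ->
7. deliver 4→3:  nop
8. propose(3,'r'):  nop
9. deliver 3→2:  <2:foll b8 r>
10. deliver 2→3:  nop
11. deliver 3→0:  <0:foll b8 r>
12. deliver 0→3:  <3:lead b8 r>
13. timeout(3):  <3:cand b13 r>
14. deliver 3→4:  <4:foll b8 r>
15. deliver 4→3:  nop
16. deliver 3→1:  <1:foll b8 ->
17. deliver 1→3:  nop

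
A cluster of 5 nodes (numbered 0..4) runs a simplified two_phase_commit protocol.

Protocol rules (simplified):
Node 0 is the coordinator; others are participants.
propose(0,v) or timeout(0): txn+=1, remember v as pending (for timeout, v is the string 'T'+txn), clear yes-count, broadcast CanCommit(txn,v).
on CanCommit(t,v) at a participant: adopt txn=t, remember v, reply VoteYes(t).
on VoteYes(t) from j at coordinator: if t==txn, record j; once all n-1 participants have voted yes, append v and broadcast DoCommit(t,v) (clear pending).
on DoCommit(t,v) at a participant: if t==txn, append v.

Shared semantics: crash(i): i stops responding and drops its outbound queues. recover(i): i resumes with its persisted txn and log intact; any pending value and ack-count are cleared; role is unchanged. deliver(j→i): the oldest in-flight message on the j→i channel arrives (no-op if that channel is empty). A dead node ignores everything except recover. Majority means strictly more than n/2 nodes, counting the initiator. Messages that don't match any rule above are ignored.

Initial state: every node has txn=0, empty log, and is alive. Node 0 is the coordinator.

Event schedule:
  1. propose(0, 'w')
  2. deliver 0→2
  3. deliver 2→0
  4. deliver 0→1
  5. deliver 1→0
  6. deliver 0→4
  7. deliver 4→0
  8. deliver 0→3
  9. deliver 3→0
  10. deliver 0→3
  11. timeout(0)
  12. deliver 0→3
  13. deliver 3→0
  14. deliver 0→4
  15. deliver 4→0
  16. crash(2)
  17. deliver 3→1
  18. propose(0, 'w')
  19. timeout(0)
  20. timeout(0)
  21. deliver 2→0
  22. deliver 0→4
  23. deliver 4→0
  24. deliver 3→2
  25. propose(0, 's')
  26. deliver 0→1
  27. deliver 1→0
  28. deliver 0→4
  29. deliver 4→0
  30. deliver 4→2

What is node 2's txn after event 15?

1

step 1 propose(0,'w'): 0={coor,t=1,log=-}
step 2 deliver 0→2: 2={part,t=1,log=-}
step 3 deliver 2→0: —
step 4 deliver 0→1: 1={part,t=1,log=-}
step 5 deliver 1→0: —
step 6 deliver 0→4: 4={part,t=1,log=-}
step 7 deliver 4→0: —
step 8 deliver 0→3: 3={part,t=1,log=-}
step 9 deliver 3→0: 0={coor,t=1,log=w}
step 10 deliver 0→3: 3={part,t=1,log=w}
step 11 timeout(0): 0={coor,t=2,log=w}
step 12 deliver 0→3: 3={part,t=2,log=w}
step 13 deliver 3→0: —
step 14 deliver 0→4: 4={part,t=1,log=w}
step 15 deliver 4→0: —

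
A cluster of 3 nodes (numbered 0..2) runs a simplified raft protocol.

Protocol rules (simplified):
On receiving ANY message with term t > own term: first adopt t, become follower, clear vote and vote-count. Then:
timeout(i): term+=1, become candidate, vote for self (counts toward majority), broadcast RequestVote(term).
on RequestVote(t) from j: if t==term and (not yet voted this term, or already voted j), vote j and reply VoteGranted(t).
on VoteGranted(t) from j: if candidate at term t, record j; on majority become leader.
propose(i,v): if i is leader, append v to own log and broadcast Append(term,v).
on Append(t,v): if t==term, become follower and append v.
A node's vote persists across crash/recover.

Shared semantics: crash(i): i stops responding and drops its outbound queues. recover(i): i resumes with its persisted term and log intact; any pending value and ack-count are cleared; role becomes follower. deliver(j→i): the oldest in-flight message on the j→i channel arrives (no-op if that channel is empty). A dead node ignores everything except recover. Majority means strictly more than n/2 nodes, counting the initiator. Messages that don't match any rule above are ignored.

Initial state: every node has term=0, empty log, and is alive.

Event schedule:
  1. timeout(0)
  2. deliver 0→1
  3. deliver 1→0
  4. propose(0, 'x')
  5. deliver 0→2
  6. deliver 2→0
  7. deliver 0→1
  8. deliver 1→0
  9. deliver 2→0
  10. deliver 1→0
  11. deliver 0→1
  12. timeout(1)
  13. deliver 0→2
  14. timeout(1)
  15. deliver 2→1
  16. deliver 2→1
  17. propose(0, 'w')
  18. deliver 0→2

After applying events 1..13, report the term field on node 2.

1

e1 timeout(0): 0[cand,t=1,-]
e2 deliver 0→1: 1[foll,t=1,-]
e3 deliver 1→0: 0[lead,t=1,-]
e4 propose(0,'x'): 0[lead,t=1,x]
e5 deliver 0→2: 2[foll,t=1,-]
e6 deliver 2→0: ·
e7 deliver 0→1: 1[foll,t=1,x]
e8 deliver 1→0: ·
e9 deliver 2→0: ·
e10 deliver 1→0: ·
e11 deliver 0→1: ·
e12 timeout(1): 1[cand,t=2,x]
e13 deliver 0→2: 2[foll,t=1,x]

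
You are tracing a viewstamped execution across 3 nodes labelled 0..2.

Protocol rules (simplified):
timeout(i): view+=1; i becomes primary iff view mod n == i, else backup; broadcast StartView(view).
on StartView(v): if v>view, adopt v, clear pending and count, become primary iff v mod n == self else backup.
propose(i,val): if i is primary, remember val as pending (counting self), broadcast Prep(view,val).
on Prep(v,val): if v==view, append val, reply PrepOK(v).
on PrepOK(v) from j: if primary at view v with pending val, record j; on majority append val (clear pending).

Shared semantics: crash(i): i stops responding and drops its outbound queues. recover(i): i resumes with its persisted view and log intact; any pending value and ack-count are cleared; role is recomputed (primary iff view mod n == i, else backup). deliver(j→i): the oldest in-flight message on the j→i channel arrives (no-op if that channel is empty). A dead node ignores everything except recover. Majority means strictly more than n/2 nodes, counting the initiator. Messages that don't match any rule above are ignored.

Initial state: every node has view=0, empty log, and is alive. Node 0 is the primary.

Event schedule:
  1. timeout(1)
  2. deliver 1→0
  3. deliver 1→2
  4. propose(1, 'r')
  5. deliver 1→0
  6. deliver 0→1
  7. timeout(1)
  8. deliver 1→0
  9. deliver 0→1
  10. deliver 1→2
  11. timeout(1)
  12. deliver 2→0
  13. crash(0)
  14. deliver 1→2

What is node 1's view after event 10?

[1] timeout(1) → N1(prim v1 [-])
[2] deliver 1→0 → N0(back v1 [-])
[3] deliver 1→2 → N2(back v1 [-])
[4] propose(1,'r') → ∅
[5] deliver 1→0 → N0(back v1 [r])
[6] deliver 0→1 → N1(prim v1 [r])
[7] timeout(1) → N1(back v2 [r])
[8] deliver 1→0 → N0(back v2 [r])
[9] deliver 0→1 → ∅
[10] deliver 1→2 → N2(back v1 [r])

2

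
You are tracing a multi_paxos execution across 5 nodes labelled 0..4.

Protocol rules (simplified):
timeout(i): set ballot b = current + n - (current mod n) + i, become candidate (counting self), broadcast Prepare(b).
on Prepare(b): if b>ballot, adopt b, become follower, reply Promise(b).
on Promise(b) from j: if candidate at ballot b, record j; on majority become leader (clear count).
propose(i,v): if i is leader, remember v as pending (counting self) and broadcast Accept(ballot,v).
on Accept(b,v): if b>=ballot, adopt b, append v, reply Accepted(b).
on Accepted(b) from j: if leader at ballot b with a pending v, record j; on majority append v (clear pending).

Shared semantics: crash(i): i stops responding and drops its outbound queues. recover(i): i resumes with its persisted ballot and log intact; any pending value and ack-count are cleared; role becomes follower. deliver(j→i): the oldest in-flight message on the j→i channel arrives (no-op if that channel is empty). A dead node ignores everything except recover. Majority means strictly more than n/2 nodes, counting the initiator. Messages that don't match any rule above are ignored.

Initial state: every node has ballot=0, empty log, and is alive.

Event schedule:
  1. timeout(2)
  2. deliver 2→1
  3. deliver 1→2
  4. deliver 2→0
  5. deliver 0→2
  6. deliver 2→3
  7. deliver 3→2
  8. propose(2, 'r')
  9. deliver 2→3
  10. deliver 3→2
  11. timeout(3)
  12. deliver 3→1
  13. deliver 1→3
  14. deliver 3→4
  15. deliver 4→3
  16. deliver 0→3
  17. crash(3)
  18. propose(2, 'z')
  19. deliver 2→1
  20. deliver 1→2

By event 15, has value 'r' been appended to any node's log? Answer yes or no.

e1 timeout(2): 2[cand,b=7,-]
e2 deliver 2→1: 1[foll,b=7,-]
e3 deliver 1→2: ·
e4 deliver 2→0: 0[foll,b=7,-]
e5 deliver 0→2: 2[lead,b=7,-]
e6 deliver 2→3: 3[foll,b=7,-]
e7 deliver 3→2: ·
e8 propose(2,'r'): ·
e9 deliver 2→3: 3[foll,b=7,r]
e10 deliver 3→2: ·
e11 timeout(3): 3[cand,b=13,r]
e12 deliver 3→1: 1[foll,b=13,-]
e13 deliver 1→3: ·
e14 deliver 3→4: 4[foll,b=13,-]
e15 deliver 4→3: 3[lead,b=13,r]

yes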